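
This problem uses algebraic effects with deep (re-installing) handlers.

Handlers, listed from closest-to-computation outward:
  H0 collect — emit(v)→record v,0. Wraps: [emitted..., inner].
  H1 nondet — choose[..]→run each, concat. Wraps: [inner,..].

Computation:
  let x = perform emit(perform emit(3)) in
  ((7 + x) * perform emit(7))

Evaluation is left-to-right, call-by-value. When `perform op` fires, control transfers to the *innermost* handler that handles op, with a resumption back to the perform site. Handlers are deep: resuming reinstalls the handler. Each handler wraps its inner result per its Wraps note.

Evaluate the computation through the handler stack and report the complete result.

Answer: [[3, 0, 7, 0]]

Step-by-step:
emit(3) @ H0 ⇒ out+=3
emit(0) @ H0 ⇒ out+=0
emit(7) @ H0 ⇒ out+=7
H0 returns [3, 0, 7, 0]
H1 returns [[3, 0, 7, 0]]
= [[3, 0, 7, 0]]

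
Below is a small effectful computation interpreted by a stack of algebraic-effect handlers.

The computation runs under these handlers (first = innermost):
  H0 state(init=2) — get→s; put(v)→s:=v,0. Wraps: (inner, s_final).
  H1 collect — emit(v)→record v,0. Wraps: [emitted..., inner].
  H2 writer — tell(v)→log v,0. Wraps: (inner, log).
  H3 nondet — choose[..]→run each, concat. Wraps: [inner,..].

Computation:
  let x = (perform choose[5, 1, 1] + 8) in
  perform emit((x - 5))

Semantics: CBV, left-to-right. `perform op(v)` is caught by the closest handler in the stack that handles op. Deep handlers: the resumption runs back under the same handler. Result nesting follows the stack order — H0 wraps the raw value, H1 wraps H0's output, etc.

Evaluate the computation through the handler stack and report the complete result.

Answer: [([8, (0, 2)], ()), ([4, (0, 2)], ()), ([4, (0, 2)], ())]

Step-by-step:
choose[5, 1, 1] @ H3
  branch[0] choose=5:
    emit(8) @ H1 ⇒ out+=8
    H0 returns (0, 2)
    H1 returns [8, (0, 2)]
    H2 returns ([8, (0, 2)], ())
    H3 returns [([8, (0, 2)], ())]
  branch[1] choose=1:
    emit(4) @ H1 ⇒ out+=4
    H0 returns (0, 2)
    H1 returns [4, (0, 2)]
    H2 returns ([4, (0, 2)], ())
    H3 returns [([4, (0, 2)], ())]
  branch[2] choose=1:
    emit(4) @ H1 ⇒ out+=4
    H0 returns (0, 2)
    H1 returns [4, (0, 2)]
    H2 returns ([4, (0, 2)], ())
    H3 returns [([4, (0, 2)], ())]
= [([8, (0, 2)], ()), ([4, (0, 2)], ()), ([4, (0, 2)], ())]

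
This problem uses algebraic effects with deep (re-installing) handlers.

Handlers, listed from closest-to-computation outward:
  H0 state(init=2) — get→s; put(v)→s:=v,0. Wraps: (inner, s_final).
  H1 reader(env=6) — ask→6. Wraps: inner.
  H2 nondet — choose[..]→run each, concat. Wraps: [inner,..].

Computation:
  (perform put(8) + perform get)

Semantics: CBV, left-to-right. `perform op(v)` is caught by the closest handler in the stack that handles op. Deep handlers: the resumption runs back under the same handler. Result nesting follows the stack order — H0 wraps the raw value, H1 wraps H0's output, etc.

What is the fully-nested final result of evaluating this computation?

Step-by-step:
put(8) @ H0 ⇒ s:=8
get @ H0 ⇒ 8
H0 returns (8, 8)
H1 returns (8, 8)
H2 returns [(8, 8)]
= [(8, 8)]

Answer: [(8, 8)]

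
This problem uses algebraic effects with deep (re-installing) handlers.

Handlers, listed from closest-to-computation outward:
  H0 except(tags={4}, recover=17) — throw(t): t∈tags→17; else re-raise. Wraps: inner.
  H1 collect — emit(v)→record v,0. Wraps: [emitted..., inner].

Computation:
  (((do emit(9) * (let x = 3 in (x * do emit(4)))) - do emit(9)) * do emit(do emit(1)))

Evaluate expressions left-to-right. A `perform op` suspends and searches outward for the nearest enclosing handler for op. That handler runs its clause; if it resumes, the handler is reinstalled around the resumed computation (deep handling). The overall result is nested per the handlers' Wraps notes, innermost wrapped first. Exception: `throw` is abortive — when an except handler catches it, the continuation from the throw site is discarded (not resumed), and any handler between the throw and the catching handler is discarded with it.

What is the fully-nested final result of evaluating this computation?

Step-by-step:
emit(9) @ H1 ⇒ out+=9
emit(4) @ H1 ⇒ out+=4
emit(9) @ H1 ⇒ out+=9
emit(1) @ H1 ⇒ out+=1
emit(0) @ H1 ⇒ out+=0
H0 returns 0
H1 returns [9, 4, 9, 1, 0, 0]
= [9, 4, 9, 1, 0, 0]

Answer: [9, 4, 9, 1, 0, 0]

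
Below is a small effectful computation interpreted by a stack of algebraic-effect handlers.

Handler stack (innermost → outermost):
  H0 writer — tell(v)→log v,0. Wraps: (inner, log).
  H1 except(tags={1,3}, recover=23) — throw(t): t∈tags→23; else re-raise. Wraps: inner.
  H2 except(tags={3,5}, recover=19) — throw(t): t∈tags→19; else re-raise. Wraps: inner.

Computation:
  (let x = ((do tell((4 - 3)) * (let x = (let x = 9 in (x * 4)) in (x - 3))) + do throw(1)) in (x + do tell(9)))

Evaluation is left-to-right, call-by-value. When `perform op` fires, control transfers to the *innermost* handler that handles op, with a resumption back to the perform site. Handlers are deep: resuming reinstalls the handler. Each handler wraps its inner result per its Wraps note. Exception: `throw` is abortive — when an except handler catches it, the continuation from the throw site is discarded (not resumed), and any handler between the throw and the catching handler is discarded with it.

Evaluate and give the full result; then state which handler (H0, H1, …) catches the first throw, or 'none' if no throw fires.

Evaluation trace:
tell(1) @ H0 ⇒ log+=1
throw(1) @ H1 caught ⇒ 23
H2 returns 23
= 23

Answer: 23 ; first throw caught by: H1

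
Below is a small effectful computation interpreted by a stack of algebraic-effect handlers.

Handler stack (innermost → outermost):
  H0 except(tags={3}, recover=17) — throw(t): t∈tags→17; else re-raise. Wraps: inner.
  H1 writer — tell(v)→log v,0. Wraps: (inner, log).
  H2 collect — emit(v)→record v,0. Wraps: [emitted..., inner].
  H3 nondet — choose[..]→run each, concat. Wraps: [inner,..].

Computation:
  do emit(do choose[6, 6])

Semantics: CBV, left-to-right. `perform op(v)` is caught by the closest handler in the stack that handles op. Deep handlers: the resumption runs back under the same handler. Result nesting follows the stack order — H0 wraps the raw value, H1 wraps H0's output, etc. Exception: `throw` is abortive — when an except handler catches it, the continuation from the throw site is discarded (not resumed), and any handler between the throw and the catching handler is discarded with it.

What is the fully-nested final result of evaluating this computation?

Answer: [[6, (0, ())], [6, (0, ())]]

Step-by-step:
choose[6, 6] @ H3
  branch[0] choose=6:
    emit(6) @ H2 ⇒ out+=6
    H0 returns 0
    H1 returns (0, ())
    H2 returns [6, (0, ())]
    H3 returns [[6, (0, ())]]
  branch[1] choose=6:
    emit(6) @ H2 ⇒ out+=6
    H0 returns 0
    H1 returns (0, ())
    H2 returns [6, (0, ())]
    H3 returns [[6, (0, ())]]
= [[6, (0, ())], [6, (0, ())]]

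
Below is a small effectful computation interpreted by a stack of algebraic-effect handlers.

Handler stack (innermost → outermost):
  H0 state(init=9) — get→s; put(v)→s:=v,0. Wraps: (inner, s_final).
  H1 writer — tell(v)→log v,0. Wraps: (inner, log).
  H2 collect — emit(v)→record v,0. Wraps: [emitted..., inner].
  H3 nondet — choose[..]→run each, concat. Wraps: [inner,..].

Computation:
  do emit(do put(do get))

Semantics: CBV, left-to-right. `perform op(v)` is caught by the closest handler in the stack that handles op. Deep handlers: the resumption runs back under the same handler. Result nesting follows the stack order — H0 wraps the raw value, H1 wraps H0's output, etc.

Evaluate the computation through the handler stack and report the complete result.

Answer: [[0, ((0, 9), ())]]

Step-by-step:
get @ H0 ⇒ 9
put(9) @ H0 ⇒ s:=9
emit(0) @ H2 ⇒ out+=0
H0 returns (0, 9)
H1 returns ((0, 9), ())
H2 returns [0, ((0, 9), ())]
H3 returns [[0, ((0, 9), ())]]
= [[0, ((0, 9), ())]]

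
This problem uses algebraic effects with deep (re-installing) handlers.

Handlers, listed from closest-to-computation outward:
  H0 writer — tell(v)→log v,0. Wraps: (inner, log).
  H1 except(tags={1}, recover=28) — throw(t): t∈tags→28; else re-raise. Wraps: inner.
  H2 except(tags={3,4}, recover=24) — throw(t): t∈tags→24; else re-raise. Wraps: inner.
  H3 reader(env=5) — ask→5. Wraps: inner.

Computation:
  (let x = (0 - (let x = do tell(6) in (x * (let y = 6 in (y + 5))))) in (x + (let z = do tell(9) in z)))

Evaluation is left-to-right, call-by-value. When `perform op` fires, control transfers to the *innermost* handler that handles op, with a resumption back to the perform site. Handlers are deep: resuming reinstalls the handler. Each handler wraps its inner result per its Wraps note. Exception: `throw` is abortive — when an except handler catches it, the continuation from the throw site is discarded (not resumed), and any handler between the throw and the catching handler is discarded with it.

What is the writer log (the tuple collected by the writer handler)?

Working:
tell(6) @ H0 ⇒ log+=6
tell(9) @ H0 ⇒ log+=9
H0 returns (0, (6, 9))
H1 returns (0, (6, 9))
H2 returns (0, (6, 9))
H3 returns (0, (6, 9))
= (0, (6, 9))

Answer: (6, 9)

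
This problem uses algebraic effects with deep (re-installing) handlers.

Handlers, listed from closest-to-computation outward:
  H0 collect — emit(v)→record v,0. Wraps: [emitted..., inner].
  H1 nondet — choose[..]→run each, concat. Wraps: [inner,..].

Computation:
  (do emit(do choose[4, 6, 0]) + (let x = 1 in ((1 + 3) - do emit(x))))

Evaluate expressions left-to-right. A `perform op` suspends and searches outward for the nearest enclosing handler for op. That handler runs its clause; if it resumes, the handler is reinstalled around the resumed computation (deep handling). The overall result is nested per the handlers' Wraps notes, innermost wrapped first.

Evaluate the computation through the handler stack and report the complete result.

Answer: [[4, 1, 4], [6, 1, 4], [0, 1, 4]]

Working:
choose[4, 6, 0] @ H1
  branch[0] choose=4:
    emit(4) @ H0 ⇒ out+=4
    emit(1) @ H0 ⇒ out+=1
    H0 returns [4, 1, 4]
    H1 returns [[4, 1, 4]]
  branch[1] choose=6:
    emit(6) @ H0 ⇒ out+=6
    emit(1) @ H0 ⇒ out+=1
    H0 returns [6, 1, 4]
    H1 returns [[6, 1, 4]]
  branch[2] choose=0:
    emit(0) @ H0 ⇒ out+=0
    emit(1) @ H0 ⇒ out+=1
    H0 returns [0, 1, 4]
    H1 returns [[0, 1, 4]]
= [[4, 1, 4], [6, 1, 4], [0, 1, 4]]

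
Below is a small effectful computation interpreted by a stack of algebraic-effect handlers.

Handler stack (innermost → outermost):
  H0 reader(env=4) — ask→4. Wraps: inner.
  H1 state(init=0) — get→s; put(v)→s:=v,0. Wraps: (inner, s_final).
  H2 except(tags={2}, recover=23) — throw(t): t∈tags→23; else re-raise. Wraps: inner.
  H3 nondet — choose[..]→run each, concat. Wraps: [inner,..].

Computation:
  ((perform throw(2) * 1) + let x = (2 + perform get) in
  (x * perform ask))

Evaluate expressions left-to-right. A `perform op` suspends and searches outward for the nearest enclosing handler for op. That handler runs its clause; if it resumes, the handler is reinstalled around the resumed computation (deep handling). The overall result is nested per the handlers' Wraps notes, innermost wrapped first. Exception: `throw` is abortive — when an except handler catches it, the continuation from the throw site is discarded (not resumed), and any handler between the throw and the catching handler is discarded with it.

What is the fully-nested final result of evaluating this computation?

Step-by-step:
throw(2) @ H2 caught ⇒ 23
H3 returns [23]
= [23]

Answer: [23]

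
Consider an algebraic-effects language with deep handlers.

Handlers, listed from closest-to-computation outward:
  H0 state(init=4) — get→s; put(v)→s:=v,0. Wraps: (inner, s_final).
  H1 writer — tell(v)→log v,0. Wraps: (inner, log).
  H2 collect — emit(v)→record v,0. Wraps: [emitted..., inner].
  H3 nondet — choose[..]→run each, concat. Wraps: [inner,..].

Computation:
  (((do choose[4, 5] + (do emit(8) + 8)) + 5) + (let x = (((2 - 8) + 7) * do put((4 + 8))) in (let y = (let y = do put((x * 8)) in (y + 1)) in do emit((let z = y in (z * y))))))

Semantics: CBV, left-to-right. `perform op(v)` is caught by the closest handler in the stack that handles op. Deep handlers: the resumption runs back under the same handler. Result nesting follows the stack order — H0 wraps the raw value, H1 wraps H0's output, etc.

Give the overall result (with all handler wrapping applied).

Step-by-step:
choose[4, 5] @ H3
  branch[0] choose=4:
    emit(8) @ H2 ⇒ out+=8
    put(12) @ H0 ⇒ s:=12
    put(0) @ H0 ⇒ s:=0
    emit(1) @ H2 ⇒ out+=1
    H0 returns (17, 0)
    H1 returns ((17, 0), ())
    H2 returns [8, 1, ((17, 0), ())]
    H3 returns [[8, 1, ((17, 0), ())]]
  branch[1] choose=5:
    emit(8) @ H2 ⇒ out+=8
    put(12) @ H0 ⇒ s:=12
    put(0) @ H0 ⇒ s:=0
    emit(1) @ H2 ⇒ out+=1
    H0 returns (18, 0)
    H1 returns ((18, 0), ())
    H2 returns [8, 1, ((18, 0), ())]
    H3 returns [[8, 1, ((18, 0), ())]]
= [[8, 1, ((17, 0), ())], [8, 1, ((18, 0), ())]]

Answer: [[8, 1, ((17, 0), ())], [8, 1, ((18, 0), ())]]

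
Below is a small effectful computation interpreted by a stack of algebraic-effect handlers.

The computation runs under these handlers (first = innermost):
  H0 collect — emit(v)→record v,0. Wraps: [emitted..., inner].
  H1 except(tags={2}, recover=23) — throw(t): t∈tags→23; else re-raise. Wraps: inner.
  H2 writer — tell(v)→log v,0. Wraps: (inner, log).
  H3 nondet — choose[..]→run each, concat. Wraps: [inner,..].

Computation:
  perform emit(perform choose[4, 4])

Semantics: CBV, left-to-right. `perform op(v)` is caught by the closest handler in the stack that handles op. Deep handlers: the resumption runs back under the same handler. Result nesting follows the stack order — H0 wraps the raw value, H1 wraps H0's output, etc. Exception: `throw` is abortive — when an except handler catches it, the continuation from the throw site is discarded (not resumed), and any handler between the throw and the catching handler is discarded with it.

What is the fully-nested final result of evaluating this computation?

Answer: [([4, 0], ()), ([4, 0], ())]

Working:
choose[4, 4] @ H3
  branch[0] choose=4:
    emit(4) @ H0 ⇒ out+=4
    H0 returns [4, 0]
    H1 returns [4, 0]
    H2 returns ([4, 0], ())
    H3 returns [([4, 0], ())]
  branch[1] choose=4:
    emit(4) @ H0 ⇒ out+=4
    H0 returns [4, 0]
    H1 returns [4, 0]
    H2 returns ([4, 0], ())
    H3 returns [([4, 0], ())]
= [([4, 0], ()), ([4, 0], ())]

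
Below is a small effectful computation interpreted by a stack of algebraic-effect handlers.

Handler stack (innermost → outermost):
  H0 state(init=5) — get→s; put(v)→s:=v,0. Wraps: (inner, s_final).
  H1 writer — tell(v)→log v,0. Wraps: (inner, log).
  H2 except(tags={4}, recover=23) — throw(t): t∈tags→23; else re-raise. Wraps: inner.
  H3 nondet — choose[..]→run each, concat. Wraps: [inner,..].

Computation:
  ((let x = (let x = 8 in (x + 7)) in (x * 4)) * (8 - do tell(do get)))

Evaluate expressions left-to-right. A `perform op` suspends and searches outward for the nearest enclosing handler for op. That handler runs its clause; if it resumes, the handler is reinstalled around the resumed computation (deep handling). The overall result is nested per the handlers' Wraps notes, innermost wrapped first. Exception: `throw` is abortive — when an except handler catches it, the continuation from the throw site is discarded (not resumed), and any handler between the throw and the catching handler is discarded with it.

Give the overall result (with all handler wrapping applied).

Answer: [((480, 5), (5))]

Working:
get @ H0 ⇒ 5
tell(5) @ H1 ⇒ log+=5
H0 returns (480, 5)
H1 returns ((480, 5), (5))
H2 returns ((480, 5), (5))
H3 returns [((480, 5), (5))]
= [((480, 5), (5))]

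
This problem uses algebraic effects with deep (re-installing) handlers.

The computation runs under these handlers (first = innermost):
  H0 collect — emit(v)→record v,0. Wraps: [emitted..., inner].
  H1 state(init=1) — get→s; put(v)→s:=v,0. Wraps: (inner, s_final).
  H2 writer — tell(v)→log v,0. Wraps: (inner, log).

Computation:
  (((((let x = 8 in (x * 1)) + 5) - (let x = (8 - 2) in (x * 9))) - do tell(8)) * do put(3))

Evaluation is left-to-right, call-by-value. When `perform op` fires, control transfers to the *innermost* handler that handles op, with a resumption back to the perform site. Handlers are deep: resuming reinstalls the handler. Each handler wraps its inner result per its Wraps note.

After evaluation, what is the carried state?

Evaluation trace:
tell(8) @ H2 ⇒ log+=8
put(3) @ H1 ⇒ s:=3
H0 returns [0]
H1 returns ([0], 3)
H2 returns (([0], 3), (8))
= (([0], 3), (8))

Answer: 3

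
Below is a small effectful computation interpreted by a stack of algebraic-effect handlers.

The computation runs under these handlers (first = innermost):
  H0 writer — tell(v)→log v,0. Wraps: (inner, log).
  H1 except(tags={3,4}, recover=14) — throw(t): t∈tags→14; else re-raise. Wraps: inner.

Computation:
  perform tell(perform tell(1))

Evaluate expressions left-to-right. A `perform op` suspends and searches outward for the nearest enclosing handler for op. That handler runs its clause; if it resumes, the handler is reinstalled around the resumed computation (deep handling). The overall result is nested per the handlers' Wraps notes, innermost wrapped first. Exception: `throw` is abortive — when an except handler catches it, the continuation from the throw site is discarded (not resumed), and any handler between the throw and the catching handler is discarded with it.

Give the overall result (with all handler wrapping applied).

Evaluation trace:
tell(1) @ H0 ⇒ log+=1
tell(0) @ H0 ⇒ log+=0
H0 returns (0, (1, 0))
H1 returns (0, (1, 0))
= (0, (1, 0))

Answer: (0, (1, 0))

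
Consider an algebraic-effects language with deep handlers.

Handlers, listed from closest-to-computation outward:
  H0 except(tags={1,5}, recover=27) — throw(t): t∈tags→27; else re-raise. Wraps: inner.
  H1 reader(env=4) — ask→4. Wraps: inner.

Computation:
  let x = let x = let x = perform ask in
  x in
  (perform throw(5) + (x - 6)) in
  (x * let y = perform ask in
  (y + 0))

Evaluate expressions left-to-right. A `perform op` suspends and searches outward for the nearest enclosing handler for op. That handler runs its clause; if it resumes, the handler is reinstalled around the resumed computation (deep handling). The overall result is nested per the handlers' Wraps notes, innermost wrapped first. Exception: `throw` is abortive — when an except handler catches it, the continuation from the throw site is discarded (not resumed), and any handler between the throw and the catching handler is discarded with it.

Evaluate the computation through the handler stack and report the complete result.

Step-by-step:
ask @ H1 ⇒ 4
throw(5) @ H0 caught ⇒ 27
H1 returns 27
= 27

Answer: 27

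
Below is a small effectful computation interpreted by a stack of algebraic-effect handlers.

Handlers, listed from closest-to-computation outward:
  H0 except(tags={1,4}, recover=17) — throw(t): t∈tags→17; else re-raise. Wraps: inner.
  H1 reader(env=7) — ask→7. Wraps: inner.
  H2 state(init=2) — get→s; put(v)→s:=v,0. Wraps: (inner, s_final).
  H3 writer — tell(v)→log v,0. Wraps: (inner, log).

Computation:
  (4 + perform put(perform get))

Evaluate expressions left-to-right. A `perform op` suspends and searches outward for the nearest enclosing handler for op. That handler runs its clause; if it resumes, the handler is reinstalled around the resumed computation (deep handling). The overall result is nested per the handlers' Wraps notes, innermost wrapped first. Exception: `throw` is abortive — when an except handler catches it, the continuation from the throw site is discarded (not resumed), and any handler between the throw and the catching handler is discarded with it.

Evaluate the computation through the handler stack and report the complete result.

Step-by-step:
get @ H2 ⇒ 2
put(2) @ H2 ⇒ s:=2
H0 returns 4
H1 returns 4
H2 returns (4, 2)
H3 returns ((4, 2), ())
= ((4, 2), ())

Answer: ((4, 2), ())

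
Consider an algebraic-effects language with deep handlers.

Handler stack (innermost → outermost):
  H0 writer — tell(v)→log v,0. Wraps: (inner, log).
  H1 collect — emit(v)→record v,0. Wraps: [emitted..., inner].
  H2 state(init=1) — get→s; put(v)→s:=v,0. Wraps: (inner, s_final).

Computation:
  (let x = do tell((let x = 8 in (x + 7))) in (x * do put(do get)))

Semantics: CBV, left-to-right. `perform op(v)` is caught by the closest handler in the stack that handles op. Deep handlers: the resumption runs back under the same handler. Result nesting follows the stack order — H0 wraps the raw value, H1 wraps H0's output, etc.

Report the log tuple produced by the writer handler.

Working:
tell(15) @ H0 ⇒ log+=15
get @ H2 ⇒ 1
put(1) @ H2 ⇒ s:=1
H0 returns (0, (15))
H1 returns [(0, (15))]
H2 returns ([(0, (15))], 1)
= ([(0, (15))], 1)

Answer: (15)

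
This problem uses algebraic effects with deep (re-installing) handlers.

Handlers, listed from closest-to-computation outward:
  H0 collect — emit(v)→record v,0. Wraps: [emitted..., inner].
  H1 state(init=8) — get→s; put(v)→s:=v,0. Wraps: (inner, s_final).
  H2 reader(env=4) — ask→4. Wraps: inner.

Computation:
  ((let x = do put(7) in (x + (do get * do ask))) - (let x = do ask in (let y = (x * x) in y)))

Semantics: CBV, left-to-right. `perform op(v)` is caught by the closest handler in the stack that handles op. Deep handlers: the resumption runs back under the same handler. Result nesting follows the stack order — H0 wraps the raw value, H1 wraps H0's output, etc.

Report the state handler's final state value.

Answer: 7

Step-by-step:
put(7) @ H1 ⇒ s:=7
get @ H1 ⇒ 7
ask @ H2 ⇒ 4
ask @ H2 ⇒ 4
H0 returns [12]
H1 returns ([12], 7)
H2 returns ([12], 7)
= ([12], 7)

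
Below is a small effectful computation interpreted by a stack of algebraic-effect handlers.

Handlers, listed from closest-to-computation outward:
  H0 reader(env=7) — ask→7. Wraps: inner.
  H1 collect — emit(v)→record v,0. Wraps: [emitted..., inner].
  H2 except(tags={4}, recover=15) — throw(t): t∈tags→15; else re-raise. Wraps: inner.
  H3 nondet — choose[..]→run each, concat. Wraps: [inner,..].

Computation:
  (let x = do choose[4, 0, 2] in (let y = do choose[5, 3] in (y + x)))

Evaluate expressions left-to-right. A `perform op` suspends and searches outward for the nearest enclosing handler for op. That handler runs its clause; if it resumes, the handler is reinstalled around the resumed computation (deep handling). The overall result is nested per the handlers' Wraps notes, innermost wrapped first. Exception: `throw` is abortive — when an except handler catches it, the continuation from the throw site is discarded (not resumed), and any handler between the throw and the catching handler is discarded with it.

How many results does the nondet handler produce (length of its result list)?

Step-by-step:
choose[4, 0, 2] @ H3
  branch[0] choose=4:
    choose[5, 3] @ H3
      branch[0] choose=5:
        H0 returns 9
        H1 returns [9]
        H2 returns [9]
        H3 returns [[9]]
      branch[1] choose=3:
        H0 returns 7
        H1 returns [7]
        H2 returns [7]
        H3 returns [[7]]
  branch[1] choose=0:
    choose[5, 3] @ H3
      branch[0] choose=5:
        H0 returns 5
        H1 returns [5]
        H2 returns [5]
        H3 returns [[5]]
      branch[1] choose=3:
        H0 returns 3
        H1 returns [3]
        H2 returns [3]
        H3 returns [[3]]
  branch[2] choose=2:
    choose[5, 3] @ H3
      branch[0] choose=5:
        H0 returns 7
        H1 returns [7]
        H2 returns [7]
        H3 returns [[7]]
      branch[1] choose=3:
        H0 returns 5
        H1 returns [5]
        H2 returns [5]
        H3 returns [[5]]
= [[9], [7], [5], [3], [7], [5]]

Answer: 6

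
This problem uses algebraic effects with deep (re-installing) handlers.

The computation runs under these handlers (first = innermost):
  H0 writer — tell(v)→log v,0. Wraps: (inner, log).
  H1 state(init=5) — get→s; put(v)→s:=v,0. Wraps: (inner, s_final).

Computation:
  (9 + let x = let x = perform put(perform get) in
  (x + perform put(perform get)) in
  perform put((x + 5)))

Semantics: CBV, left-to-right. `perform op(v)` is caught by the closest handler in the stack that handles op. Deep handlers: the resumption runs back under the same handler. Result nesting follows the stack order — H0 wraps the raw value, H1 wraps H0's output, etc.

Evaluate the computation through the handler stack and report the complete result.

Answer: ((9, ()), 5)

Evaluation trace:
get @ H1 ⇒ 5
put(5) @ H1 ⇒ s:=5
get @ H1 ⇒ 5
put(5) @ H1 ⇒ s:=5
put(5) @ H1 ⇒ s:=5
H0 returns (9, ())
H1 returns ((9, ()), 5)
= ((9, ()), 5)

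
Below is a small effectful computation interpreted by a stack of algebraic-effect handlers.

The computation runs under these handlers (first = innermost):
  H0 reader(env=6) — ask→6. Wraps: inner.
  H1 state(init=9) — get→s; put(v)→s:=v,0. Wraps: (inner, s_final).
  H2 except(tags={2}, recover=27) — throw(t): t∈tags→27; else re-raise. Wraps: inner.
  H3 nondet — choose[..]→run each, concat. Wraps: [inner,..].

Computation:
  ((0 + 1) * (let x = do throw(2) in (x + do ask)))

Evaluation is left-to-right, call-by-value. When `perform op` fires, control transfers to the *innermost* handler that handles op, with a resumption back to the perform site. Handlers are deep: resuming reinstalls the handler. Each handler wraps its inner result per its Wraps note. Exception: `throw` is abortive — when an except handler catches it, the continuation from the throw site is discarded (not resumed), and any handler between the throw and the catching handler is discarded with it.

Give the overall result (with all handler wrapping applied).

Working:
throw(2) @ H2 caught ⇒ 27
H3 returns [27]
= [27]

Answer: [27]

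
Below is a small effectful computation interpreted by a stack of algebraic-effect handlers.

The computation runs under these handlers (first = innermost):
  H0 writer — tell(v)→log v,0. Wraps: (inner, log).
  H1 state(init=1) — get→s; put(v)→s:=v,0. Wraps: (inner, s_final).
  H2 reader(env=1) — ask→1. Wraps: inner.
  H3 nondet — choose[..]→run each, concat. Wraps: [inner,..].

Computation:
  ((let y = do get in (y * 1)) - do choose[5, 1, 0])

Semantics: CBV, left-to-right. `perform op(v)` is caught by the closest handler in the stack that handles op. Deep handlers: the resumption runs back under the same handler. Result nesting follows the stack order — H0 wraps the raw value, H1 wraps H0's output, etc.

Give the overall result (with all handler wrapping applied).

Answer: [((-4, ()), 1), ((0, ()), 1), ((1, ()), 1)]

Evaluation trace:
get @ H1 ⇒ 1
choose[5, 1, 0] @ H3
  branch[0] choose=5:
    H0 returns (-4, ())
    H1 returns ((-4, ()), 1)
    H2 returns ((-4, ()), 1)
    H3 returns [((-4, ()), 1)]
  branch[1] choose=1:
    H0 returns (0, ())
    H1 returns ((0, ()), 1)
    H2 returns ((0, ()), 1)
    H3 returns [((0, ()), 1)]
  branch[2] choose=0:
    H0 returns (1, ())
    H1 returns ((1, ()), 1)
    H2 returns ((1, ()), 1)
    H3 returns [((1, ()), 1)]
= [((-4, ()), 1), ((0, ()), 1), ((1, ()), 1)]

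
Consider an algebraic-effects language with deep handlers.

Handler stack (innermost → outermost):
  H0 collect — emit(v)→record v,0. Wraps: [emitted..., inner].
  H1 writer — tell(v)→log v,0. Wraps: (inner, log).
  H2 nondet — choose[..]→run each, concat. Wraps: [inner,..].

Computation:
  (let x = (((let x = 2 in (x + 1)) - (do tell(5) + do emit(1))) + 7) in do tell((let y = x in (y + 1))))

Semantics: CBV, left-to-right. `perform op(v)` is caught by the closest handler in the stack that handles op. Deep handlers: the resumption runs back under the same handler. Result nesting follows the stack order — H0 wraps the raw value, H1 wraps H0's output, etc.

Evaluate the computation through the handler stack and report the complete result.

Answer: [([1, 0], (5, 11))]

Evaluation trace:
tell(5) @ H1 ⇒ log+=5
emit(1) @ H0 ⇒ out+=1
tell(11) @ H1 ⇒ log+=11
H0 returns [1, 0]
H1 returns ([1, 0], (5, 11))
H2 returns [([1, 0], (5, 11))]
= [([1, 0], (5, 11))]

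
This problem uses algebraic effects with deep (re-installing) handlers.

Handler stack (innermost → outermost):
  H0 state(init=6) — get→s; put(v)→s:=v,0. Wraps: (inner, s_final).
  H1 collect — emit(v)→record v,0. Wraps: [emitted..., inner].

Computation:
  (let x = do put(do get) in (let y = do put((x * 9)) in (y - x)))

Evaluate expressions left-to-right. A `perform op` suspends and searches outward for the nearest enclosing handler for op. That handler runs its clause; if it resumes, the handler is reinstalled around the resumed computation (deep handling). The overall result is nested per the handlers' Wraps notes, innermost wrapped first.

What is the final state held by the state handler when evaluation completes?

Working:
get @ H0 ⇒ 6
put(6) @ H0 ⇒ s:=6
put(0) @ H0 ⇒ s:=0
H0 returns (0, 0)
H1 returns [(0, 0)]
= [(0, 0)]

Answer: 0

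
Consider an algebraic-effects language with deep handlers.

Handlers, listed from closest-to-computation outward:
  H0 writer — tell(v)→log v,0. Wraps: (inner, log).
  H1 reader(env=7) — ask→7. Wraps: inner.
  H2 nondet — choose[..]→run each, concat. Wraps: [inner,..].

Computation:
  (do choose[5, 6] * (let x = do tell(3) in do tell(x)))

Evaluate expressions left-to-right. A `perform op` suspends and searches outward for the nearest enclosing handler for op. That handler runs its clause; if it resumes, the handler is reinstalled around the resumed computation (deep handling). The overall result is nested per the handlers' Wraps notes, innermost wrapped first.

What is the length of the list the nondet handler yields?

Answer: 2

Working:
choose[5, 6] @ H2
  branch[0] choose=5:
    tell(3) @ H0 ⇒ log+=3
    tell(0) @ H0 ⇒ log+=0
    H0 returns (0, (3, 0))
    H1 returns (0, (3, 0))
    H2 returns [(0, (3, 0))]
  branch[1] choose=6:
    tell(3) @ H0 ⇒ log+=3
    tell(0) @ H0 ⇒ log+=0
    H0 returns (0, (3, 0))
    H1 returns (0, (3, 0))
    H2 returns [(0, (3, 0))]
= [(0, (3, 0)), (0, (3, 0))]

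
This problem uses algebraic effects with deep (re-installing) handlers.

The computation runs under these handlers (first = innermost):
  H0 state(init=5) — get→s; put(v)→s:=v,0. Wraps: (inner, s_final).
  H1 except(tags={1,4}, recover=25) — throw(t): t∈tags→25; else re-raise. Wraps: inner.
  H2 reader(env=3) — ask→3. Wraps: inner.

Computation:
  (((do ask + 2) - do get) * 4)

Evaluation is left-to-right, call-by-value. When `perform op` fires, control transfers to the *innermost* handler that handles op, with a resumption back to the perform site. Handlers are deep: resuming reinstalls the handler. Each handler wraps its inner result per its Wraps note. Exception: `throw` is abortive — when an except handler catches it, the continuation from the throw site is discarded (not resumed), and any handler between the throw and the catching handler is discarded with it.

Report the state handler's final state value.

Answer: 5

Step-by-step:
ask @ H2 ⇒ 3
get @ H0 ⇒ 5
H0 returns (0, 5)
H1 returns (0, 5)
H2 returns (0, 5)
= (0, 5)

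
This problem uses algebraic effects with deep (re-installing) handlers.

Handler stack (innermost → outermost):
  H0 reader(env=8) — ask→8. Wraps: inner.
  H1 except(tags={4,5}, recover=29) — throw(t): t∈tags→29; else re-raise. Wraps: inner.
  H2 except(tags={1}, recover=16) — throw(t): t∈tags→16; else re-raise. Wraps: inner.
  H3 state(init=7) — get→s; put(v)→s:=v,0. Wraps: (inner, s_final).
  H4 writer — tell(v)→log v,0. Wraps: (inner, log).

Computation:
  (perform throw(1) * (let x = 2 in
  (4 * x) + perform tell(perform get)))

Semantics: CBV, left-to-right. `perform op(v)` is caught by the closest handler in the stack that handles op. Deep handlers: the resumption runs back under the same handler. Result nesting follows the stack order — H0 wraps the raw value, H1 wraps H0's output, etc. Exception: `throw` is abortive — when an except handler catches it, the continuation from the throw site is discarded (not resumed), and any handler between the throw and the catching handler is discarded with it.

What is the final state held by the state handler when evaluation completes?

Answer: 7

Evaluation trace:
throw(1) @ H1 re-raised
throw(1) @ H2 caught ⇒ 16
H3 returns (16, 7)
H4 returns ((16, 7), ())
= ((16, 7), ())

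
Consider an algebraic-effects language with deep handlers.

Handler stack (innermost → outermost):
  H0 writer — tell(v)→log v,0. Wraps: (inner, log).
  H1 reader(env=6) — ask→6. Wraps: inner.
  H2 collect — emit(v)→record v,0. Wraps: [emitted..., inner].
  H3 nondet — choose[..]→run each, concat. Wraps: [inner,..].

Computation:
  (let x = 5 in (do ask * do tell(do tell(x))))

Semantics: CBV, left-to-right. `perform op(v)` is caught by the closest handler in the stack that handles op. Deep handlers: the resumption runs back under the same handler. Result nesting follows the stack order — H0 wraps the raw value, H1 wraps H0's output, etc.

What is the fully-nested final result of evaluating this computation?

Step-by-step:
ask @ H1 ⇒ 6
tell(5) @ H0 ⇒ log+=5
tell(0) @ H0 ⇒ log+=0
H0 returns (0, (5, 0))
H1 returns (0, (5, 0))
H2 returns [(0, (5, 0))]
H3 returns [[(0, (5, 0))]]
= [[(0, (5, 0))]]

Answer: [[(0, (5, 0))]]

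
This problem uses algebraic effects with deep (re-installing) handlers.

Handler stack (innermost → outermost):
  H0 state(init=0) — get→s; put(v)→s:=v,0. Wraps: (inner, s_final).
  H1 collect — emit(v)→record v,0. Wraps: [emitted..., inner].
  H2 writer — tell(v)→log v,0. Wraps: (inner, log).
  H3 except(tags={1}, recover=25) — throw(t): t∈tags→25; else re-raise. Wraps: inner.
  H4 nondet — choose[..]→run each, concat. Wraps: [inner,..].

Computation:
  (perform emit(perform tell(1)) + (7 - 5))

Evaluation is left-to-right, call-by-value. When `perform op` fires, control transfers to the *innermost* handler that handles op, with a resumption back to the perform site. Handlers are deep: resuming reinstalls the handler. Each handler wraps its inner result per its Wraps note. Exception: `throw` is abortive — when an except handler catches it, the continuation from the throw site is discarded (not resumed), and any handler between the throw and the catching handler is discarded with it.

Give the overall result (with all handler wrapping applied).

Evaluation trace:
tell(1) @ H2 ⇒ log+=1
emit(0) @ H1 ⇒ out+=0
H0 returns (2, 0)
H1 returns [0, (2, 0)]
H2 returns ([0, (2, 0)], (1))
H3 returns ([0, (2, 0)], (1))
H4 returns [([0, (2, 0)], (1))]
= [([0, (2, 0)], (1))]

Answer: [([0, (2, 0)], (1))]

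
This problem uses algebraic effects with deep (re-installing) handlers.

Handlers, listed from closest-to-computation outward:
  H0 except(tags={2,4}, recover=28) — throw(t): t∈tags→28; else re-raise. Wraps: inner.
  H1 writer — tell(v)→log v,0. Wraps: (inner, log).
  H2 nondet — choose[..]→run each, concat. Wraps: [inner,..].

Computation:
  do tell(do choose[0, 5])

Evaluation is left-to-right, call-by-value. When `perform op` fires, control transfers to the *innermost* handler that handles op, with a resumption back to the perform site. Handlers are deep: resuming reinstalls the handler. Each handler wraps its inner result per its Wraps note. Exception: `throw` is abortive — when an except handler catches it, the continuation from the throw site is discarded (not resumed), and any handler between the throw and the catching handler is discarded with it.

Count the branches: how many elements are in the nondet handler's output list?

Answer: 2

Step-by-step:
choose[0, 5] @ H2
  branch[0] choose=0:
    tell(0) @ H1 ⇒ log+=0
    H0 returns 0
    H1 returns (0, (0))
    H2 returns [(0, (0))]
  branch[1] choose=5:
    tell(5) @ H1 ⇒ log+=5
    H0 returns 0
    H1 returns (0, (5))
    H2 returns [(0, (5))]
= [(0, (0)), (0, (5))]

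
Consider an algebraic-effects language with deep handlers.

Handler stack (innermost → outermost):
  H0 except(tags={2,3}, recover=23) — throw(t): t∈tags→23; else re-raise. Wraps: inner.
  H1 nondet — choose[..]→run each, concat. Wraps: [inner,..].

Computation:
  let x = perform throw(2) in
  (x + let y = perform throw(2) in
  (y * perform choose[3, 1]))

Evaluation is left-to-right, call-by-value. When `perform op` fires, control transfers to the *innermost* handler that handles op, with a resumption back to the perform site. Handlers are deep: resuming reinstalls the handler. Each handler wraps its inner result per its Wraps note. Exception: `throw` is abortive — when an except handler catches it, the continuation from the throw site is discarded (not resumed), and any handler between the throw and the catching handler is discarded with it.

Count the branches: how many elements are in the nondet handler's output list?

Answer: 1

Step-by-step:
throw(2) @ H0 caught ⇒ 23
H1 returns [23]
= [23]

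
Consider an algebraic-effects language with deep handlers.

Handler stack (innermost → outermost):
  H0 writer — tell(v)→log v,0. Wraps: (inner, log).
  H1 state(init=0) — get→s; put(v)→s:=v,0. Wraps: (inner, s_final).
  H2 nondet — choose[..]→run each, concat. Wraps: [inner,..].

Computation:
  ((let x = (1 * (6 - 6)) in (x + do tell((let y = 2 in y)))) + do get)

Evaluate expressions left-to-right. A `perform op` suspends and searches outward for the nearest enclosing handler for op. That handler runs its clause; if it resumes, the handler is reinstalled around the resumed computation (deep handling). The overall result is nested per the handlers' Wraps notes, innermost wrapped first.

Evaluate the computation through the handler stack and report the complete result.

Answer: [((0, (2)), 0)]

Step-by-step:
tell(2) @ H0 ⇒ log+=2
get @ H1 ⇒ 0
H0 returns (0, (2))
H1 returns ((0, (2)), 0)
H2 returns [((0, (2)), 0)]
= [((0, (2)), 0)]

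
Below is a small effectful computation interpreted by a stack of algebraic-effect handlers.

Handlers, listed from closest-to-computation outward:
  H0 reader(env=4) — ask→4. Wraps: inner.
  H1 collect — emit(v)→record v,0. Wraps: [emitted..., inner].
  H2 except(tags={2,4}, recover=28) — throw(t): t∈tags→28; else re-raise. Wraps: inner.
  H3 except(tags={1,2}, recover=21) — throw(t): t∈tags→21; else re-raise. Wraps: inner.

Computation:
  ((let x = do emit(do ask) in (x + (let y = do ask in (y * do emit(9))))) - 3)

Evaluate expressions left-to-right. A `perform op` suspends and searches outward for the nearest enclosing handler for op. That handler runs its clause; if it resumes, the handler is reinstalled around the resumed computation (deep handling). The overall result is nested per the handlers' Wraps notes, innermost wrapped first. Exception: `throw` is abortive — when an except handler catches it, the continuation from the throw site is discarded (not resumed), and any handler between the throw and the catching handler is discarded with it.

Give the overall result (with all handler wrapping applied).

Evaluation trace:
ask @ H0 ⇒ 4
emit(4) @ H1 ⇒ out+=4
ask @ H0 ⇒ 4
emit(9) @ H1 ⇒ out+=9
H0 returns -3
H1 returns [4, 9, -3]
H2 returns [4, 9, -3]
H3 returns [4, 9, -3]
= [4, 9, -3]

Answer: [4, 9, -3]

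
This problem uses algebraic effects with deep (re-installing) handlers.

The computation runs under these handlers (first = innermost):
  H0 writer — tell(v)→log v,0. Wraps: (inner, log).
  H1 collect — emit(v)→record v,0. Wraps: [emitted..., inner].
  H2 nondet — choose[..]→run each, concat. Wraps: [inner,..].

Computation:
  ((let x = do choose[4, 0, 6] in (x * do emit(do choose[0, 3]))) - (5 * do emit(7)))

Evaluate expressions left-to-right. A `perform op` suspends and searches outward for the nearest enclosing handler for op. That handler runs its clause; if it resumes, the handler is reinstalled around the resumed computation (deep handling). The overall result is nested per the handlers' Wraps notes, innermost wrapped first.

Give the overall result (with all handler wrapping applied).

Answer: [[0, 7, (0, ())], [3, 7, (0, ())], [0, 7, (0, ())], [3, 7, (0, ())], [0, 7, (0, ())], [3, 7, (0, ())]]

Step-by-step:
choose[4, 0, 6] @ H2
  branch[0] choose=4:
    choose[0, 3] @ H2
      branch[0] choose=0:
        emit(0) @ H1 ⇒ out+=0
        emit(7) @ H1 ⇒ out+=7
        H0 returns (0, ())
        H1 returns [0, 7, (0, ())]
        H2 returns [[0, 7, (0, ())]]
      branch[1] choose=3:
        emit(3) @ H1 ⇒ out+=3
        emit(7) @ H1 ⇒ out+=7
        H0 returns (0, ())
        H1 returns [3, 7, (0, ())]
        H2 returns [[3, 7, (0, ())]]
  branch[1] choose=0:
    choose[0, 3] @ H2
      branch[0] choose=0:
        emit(0) @ H1 ⇒ out+=0
        emit(7) @ H1 ⇒ out+=7
        H0 returns (0, ())
        H1 returns [0, 7, (0, ())]
        H2 returns [[0, 7, (0, ())]]
      branch[1] choose=3:
        emit(3) @ H1 ⇒ out+=3
        emit(7) @ H1 ⇒ out+=7
        H0 returns (0, ())
        H1 returns [3, 7, (0, ())]
        H2 returns [[3, 7, (0, ())]]
  branch[2] choose=6:
    choose[0, 3] @ H2
      branch[0] choose=0:
        emit(0) @ H1 ⇒ out+=0
        emit(7) @ H1 ⇒ out+=7
        H0 returns (0, ())
        H1 returns [0, 7, (0, ())]
        H2 returns [[0, 7, (0, ())]]
      branch[1] choose=3:
        emit(3) @ H1 ⇒ out+=3
        emit(7) @ H1 ⇒ out+=7
        H0 returns (0, ())
        H1 returns [3, 7, (0, ())]
        H2 returns [[3, 7, (0, ())]]
= [[0, 7, (0, ())], [3, 7, (0, ())], [0, 7, (0, ())], [3, 7, (0, ())], [0, 7, (0, ())], [3, 7, (0, ())]]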